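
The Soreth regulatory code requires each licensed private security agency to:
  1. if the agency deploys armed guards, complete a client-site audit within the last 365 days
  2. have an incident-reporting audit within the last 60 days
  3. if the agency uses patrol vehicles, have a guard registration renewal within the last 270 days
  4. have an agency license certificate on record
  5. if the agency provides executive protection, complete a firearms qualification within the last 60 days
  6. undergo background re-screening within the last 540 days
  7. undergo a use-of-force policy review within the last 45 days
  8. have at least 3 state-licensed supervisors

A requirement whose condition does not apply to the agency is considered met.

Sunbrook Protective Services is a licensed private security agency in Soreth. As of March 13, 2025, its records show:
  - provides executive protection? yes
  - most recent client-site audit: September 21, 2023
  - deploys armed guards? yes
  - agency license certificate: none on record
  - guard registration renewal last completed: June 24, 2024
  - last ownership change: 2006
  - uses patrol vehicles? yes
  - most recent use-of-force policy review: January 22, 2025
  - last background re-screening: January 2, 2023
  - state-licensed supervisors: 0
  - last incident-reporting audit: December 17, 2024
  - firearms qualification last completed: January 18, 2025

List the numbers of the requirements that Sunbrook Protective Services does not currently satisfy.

1. condition 'deploys armed guards' holds; client-site audit 539 days ago vs limit 365 → not met
2. incident-reporting audit 86 days ago vs limit 60 → not met
3. condition 'uses patrol vehicles' holds; guard registration renewal 262 days ago vs limit 270 → met
4. agency license certificate absent → not met
5. condition 'provides executive protection' holds; firearms qualification 54 days ago vs limit 60 → met
6. background re-screening 801 days ago vs limit 540 → not met
7. use-of-force policy review 50 days ago vs limit 45 → not met
8. state-licensed supervisors 0 < 3 → not met
Not met: 1, 2, 4, 6, 7, 8

1, 2, 4, 6, 7, 8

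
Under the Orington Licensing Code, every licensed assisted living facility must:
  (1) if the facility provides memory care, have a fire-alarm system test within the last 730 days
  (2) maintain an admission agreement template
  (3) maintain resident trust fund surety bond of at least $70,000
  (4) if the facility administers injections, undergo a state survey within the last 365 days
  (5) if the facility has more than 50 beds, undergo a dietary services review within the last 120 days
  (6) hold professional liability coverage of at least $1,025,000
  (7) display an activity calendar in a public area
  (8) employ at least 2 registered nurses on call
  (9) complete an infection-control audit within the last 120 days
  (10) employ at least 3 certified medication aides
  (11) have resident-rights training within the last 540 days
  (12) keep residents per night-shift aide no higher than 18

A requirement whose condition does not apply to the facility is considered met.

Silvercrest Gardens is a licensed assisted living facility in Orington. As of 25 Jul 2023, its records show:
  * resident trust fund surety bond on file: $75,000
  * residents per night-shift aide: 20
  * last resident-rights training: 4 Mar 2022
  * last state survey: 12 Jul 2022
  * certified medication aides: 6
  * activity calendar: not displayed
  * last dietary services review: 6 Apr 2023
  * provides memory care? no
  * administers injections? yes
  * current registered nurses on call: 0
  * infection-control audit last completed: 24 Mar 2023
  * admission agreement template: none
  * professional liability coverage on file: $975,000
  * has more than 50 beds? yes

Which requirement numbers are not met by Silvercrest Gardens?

2, 4, 6, 7, 8, 9, 12

1. condition 'provides memory care' does not hold → requirement n/a → met
2. admission agreement template absent → not met
3. resident trust fund surety bond $75,000 ≥ $70,000 → met
4. condition 'administers injections' holds; state survey 378 days ago vs limit 365 → not met
5. condition 'has more than 50 beds' holds; dietary services review 110 days ago vs limit 120 → met
6. professional liability coverage $975,000 < $1,025,000 → not met
7. activity calendar absent → not met
8. registered nurses on call 0 < 2 → not met
9. infection-control audit 123 days ago vs limit 120 → not met
10. certified medication aides 6 ≥ 3 → met
11. resident-rights training 508 days ago vs limit 540 → met
12. residents per night-shift aide 20 > 18 → not met
Not met: 2, 4, 6, 7, 8, 9, 12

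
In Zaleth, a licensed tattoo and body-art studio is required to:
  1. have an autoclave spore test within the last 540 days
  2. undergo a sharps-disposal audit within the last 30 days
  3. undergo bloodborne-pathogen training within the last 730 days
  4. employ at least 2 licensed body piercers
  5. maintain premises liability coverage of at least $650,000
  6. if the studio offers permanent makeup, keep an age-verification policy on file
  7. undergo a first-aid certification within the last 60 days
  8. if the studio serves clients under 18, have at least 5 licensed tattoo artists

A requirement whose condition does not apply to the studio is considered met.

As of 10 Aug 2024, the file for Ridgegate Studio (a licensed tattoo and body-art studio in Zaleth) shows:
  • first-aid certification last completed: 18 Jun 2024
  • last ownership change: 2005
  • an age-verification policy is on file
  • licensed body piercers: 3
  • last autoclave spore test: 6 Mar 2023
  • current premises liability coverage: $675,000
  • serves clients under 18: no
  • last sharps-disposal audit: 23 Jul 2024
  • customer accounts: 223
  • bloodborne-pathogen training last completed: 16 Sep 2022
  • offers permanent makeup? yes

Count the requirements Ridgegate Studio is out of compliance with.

0

1. autoclave spore test 523 days ago vs limit 540 → met
2. sharps-disposal audit 18 days ago vs limit 30 → met
3. bloodborne-pathogen training 694 days ago vs limit 730 → met
4. licensed body piercers 3 ≥ 2 → met
5. premises liability coverage $675,000 ≥ $650,000 → met
6. condition 'offers permanent makeup' holds; age-verification policy present → met
7. first-aid certification 53 days ago vs limit 60 → met
8. condition 'serves clients under 18' does not hold → requirement n/a → met
Not met: 0 of 8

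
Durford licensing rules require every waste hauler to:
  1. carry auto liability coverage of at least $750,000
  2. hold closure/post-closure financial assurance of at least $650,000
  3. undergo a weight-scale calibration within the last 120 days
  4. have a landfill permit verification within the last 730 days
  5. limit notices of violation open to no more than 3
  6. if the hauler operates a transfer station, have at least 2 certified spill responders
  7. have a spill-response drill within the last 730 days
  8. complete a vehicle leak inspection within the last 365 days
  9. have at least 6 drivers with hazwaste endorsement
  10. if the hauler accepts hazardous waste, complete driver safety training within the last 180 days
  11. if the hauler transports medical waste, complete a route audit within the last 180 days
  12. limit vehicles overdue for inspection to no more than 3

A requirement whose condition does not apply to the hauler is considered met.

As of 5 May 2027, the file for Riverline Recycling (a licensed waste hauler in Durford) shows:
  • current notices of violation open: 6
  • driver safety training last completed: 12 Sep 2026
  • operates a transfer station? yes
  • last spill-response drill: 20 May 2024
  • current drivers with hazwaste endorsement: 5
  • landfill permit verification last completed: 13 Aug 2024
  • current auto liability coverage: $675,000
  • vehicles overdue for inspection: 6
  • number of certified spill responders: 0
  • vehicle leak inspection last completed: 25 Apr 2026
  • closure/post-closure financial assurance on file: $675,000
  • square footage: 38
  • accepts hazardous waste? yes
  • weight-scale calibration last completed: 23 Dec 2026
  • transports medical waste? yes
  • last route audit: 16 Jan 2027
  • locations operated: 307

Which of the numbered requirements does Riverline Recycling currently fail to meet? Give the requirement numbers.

1. auto liability coverage $675,000 < $750,000 → not met
2. closure/post-closure financial assurance $675,000 ≥ $650,000 → met
3. weight-scale calibration 133 days ago vs limit 120 → not met
4. landfill permit verification 995 days ago vs limit 730 → not met
5. notices of violation open 6 > 3 → not met
6. condition 'operates a transfer station' holds; certified spill responders 0 < 2 → not met
7. spill-response drill 1080 days ago vs limit 730 → not met
8. vehicle leak inspection 375 days ago vs limit 365 → not met
9. drivers with hazwaste endorsement 5 < 6 → not met
10. condition 'accepts hazardous waste' holds; driver safety training 235 days ago vs limit 180 → not met
11. condition 'transports medical waste' holds; route audit 109 days ago vs limit 180 → met
12. vehicles overdue for inspection 6 > 3 → not met
Not met: 1, 3, 4, 5, 6, 7, 8, 9, 10, 12

1, 3, 4, 5, 6, 7, 8, 9, 10, 12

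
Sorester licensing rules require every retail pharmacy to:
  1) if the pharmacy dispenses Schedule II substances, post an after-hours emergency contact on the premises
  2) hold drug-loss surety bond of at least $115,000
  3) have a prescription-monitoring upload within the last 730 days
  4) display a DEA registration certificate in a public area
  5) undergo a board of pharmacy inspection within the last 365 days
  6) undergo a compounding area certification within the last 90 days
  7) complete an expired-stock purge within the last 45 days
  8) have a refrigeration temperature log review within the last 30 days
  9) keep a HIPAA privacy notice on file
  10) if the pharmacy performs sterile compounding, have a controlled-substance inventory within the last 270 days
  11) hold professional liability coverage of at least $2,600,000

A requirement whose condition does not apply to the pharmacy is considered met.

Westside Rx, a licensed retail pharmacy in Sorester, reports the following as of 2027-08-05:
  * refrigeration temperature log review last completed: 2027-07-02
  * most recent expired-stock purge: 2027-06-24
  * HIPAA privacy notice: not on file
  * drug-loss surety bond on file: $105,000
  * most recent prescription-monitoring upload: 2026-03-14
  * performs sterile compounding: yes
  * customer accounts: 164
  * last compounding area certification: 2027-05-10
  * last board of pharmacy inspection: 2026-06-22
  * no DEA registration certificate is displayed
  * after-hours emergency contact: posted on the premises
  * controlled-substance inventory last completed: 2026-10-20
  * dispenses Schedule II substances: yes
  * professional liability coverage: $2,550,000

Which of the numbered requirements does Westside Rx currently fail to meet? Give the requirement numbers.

2, 4, 5, 8, 9, 10, 11

1. condition 'dispenses Schedule II substances' holds; after-hours emergency contact present → met
2. drug-loss surety bond $105,000 < $115,000 → not met
3. prescription-monitoring upload 509 days ago vs limit 730 → met
4. DEA registration certificate absent → not met
5. board of pharmacy inspection 409 days ago vs limit 365 → not met
6. compounding area certification 87 days ago vs limit 90 → met
7. expired-stock purge 42 days ago vs limit 45 → met
8. refrigeration temperature log review 34 days ago vs limit 30 → not met
9. HIPAA privacy notice absent → not met
10. condition 'performs sterile compounding' holds; controlled-substance inventory 289 days ago vs limit 270 → not met
11. professional liability coverage $2,550,000 < $2,600,000 → not met
Not met: 2, 4, 5, 8, 9, 10, 11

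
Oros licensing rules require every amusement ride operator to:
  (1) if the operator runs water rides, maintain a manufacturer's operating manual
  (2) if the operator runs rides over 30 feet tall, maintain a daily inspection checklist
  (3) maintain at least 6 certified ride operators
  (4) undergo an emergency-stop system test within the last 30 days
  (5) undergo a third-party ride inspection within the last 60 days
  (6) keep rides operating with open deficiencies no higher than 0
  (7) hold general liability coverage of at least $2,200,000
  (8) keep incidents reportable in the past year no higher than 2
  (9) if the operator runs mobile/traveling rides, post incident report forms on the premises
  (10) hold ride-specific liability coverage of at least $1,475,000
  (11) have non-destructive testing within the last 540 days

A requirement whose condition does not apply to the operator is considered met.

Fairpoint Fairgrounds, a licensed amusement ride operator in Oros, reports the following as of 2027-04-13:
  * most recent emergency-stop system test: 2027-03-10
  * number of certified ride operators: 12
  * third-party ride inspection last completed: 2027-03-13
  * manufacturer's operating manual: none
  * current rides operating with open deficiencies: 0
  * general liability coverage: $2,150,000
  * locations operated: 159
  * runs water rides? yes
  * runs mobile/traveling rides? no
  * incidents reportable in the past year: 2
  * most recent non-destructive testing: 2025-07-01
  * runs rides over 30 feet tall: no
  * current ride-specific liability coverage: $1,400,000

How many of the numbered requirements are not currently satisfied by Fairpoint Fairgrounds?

1. condition 'runs water rides' holds; manufacturer's operating manual absent → not met
2. condition 'runs rides over 30 feet tall' does not hold → requirement n/a → met
3. certified ride operators 12 ≥ 6 → met
4. emergency-stop system test 34 days ago vs limit 30 → not met
5. third-party ride inspection 31 days ago vs limit 60 → met
6. rides operating with open deficiencies 0 ≤ 0 → met
7. general liability coverage $2,150,000 < $2,200,000 → not met
8. incidents reportable in the past year 2 ≤ 2 → met
9. condition 'runs mobile/traveling rides' does not hold → requirement n/a → met
10. ride-specific liability coverage $1,400,000 < $1,475,000 → not met
11. non-destructive testing 651 days ago vs limit 540 → not met
Not met: 5 of 11

5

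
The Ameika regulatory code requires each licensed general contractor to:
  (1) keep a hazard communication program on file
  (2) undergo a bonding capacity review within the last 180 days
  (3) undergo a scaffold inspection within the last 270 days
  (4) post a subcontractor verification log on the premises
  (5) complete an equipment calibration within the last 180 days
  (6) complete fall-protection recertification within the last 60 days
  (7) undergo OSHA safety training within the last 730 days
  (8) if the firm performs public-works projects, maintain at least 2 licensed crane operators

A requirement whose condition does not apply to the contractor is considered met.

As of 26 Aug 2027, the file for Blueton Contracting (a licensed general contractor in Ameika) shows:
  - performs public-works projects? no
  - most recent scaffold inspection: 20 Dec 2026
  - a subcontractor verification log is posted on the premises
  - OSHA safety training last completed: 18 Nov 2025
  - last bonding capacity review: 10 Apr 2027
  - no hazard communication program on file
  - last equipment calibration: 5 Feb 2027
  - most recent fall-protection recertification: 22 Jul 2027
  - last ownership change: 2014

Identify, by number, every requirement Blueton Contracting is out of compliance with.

1. hazard communication program absent → not met
2. bonding capacity review 138 days ago vs limit 180 → met
3. scaffold inspection 249 days ago vs limit 270 → met
4. subcontractor verification log present → met
5. equipment calibration 202 days ago vs limit 180 → not met
6. fall-protection recertification 35 days ago vs limit 60 → met
7. OSHA safety training 646 days ago vs limit 730 → met
8. condition 'performs public-works projects' does not hold → requirement n/a → met
Not met: 1, 5

1, 5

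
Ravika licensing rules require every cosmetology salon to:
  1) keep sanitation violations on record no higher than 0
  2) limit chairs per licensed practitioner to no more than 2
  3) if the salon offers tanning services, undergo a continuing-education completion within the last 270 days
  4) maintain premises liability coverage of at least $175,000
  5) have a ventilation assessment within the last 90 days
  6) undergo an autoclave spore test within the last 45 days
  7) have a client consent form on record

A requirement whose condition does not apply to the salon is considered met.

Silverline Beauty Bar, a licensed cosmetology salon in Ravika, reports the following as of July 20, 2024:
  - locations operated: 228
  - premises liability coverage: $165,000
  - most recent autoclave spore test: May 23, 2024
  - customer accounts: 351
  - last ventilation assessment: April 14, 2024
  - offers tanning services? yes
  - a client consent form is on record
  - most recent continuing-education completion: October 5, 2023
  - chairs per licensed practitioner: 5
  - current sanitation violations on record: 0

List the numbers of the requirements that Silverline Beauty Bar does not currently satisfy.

1. sanitation violations on record 0 ≤ 0 → met
2. chairs per licensed practitioner 5 > 2 → not met
3. condition 'offers tanning services' holds; continuing-education completion 289 days ago vs limit 270 → not met
4. premises liability coverage $165,000 < $175,000 → not met
5. ventilation assessment 97 days ago vs limit 90 → not met
6. autoclave spore test 58 days ago vs limit 45 → not met
7. client consent form present → met
Not met: 2, 3, 4, 5, 6

2, 3, 4, 5, 6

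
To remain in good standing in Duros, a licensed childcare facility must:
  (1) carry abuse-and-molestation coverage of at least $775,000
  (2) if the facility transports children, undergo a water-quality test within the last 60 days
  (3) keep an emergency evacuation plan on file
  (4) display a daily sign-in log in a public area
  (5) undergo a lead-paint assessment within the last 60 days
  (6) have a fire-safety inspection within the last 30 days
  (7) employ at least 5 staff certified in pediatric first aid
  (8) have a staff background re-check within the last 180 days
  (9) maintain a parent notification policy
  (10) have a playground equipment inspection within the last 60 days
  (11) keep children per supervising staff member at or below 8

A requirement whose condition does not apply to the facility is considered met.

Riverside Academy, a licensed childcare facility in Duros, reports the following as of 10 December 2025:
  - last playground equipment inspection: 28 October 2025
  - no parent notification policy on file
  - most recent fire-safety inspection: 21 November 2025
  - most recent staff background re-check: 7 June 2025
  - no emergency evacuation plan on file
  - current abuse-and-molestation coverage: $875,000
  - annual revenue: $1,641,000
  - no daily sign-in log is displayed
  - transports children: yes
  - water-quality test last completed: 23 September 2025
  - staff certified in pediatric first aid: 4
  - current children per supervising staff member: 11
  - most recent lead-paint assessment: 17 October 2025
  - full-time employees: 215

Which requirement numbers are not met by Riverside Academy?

1. abuse-and-molestation coverage $875,000 ≥ $775,000 → met
2. condition 'transports children' holds; water-quality test 78 days ago vs limit 60 → not met
3. emergency evacuation plan absent → not met
4. daily sign-in log absent → not met
5. lead-paint assessment 54 days ago vs limit 60 → met
6. fire-safety inspection 19 days ago vs limit 30 → met
7. staff certified in pediatric first aid 4 < 5 → not met
8. staff background re-check 186 days ago vs limit 180 → not met
9. parent notification policy absent → not met
10. playground equipment inspection 43 days ago vs limit 60 → met
11. children per supervising staff member 11 > 8 → not met
Not met: 2, 3, 4, 7, 8, 9, 11

2, 3, 4, 7, 8, 9, 11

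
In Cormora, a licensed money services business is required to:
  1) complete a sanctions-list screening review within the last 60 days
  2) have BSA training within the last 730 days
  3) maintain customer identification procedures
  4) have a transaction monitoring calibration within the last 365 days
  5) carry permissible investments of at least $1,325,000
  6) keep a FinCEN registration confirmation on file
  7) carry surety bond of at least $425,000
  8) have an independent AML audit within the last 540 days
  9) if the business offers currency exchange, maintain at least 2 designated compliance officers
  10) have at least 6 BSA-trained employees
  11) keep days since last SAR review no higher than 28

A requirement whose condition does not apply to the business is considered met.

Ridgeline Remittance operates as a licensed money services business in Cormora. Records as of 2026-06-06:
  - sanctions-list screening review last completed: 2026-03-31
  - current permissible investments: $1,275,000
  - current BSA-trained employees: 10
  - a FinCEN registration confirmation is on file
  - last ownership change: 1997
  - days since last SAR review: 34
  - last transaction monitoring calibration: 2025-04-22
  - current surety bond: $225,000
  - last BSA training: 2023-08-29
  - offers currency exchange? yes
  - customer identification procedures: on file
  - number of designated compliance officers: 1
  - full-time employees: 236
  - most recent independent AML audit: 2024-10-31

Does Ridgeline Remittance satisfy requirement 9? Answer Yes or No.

9. condition 'offers currency exchange' holds; designated compliance officers 1 < 2 → not met

No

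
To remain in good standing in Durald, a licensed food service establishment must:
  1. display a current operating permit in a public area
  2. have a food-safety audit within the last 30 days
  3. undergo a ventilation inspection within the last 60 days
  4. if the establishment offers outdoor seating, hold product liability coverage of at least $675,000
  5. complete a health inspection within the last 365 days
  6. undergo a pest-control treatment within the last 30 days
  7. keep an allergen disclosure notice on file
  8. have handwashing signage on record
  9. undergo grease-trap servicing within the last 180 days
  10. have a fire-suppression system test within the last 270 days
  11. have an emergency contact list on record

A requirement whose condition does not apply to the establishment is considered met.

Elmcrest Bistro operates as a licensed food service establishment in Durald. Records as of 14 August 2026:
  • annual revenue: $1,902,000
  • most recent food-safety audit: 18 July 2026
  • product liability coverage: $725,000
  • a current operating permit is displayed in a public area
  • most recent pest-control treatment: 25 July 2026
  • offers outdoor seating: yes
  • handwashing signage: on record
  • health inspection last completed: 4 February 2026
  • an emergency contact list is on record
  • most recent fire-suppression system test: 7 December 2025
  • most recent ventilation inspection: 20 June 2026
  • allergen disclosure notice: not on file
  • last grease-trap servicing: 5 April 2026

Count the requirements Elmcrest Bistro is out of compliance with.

1

1. current operating permit present → met
2. food-safety audit 27 days ago vs limit 30 → met
3. ventilation inspection 55 days ago vs limit 60 → met
4. condition 'offers outdoor seating' holds; product liability coverage $725,000 ≥ $675,000 → met
5. health inspection 191 days ago vs limit 365 → met
6. pest-control treatment 20 days ago vs limit 30 → met
7. allergen disclosure notice absent → not met
8. handwashing signage present → met
9. grease-trap servicing 131 days ago vs limit 180 → met
10. fire-suppression system test 250 days ago vs limit 270 → met
11. emergency contact list present → met
Not met: 1 of 11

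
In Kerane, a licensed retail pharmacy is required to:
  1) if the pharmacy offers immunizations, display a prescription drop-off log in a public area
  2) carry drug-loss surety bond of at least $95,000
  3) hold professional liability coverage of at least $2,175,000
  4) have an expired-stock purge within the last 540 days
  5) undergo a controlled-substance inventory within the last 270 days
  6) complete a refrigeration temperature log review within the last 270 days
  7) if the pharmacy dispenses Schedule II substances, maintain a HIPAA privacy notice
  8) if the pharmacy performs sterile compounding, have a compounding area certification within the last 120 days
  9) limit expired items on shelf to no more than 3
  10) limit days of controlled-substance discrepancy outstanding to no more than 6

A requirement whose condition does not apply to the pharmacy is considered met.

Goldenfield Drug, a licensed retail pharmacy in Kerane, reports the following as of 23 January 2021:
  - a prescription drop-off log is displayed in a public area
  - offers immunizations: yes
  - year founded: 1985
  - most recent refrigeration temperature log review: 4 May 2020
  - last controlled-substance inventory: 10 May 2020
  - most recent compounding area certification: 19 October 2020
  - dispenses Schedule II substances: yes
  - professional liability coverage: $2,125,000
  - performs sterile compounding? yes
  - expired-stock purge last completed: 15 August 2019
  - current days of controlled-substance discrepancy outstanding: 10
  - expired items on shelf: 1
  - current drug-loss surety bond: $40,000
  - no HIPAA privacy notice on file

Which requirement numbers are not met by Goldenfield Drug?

1. condition 'offers immunizations' holds; prescription drop-off log present → met
2. drug-loss surety bond $40,000 < $95,000 → not met
3. professional liability coverage $2,125,000 < $2,175,000 → not met
4. expired-stock purge 527 days ago vs limit 540 → met
5. controlled-substance inventory 258 days ago vs limit 270 → met
6. refrigeration temperature log review 264 days ago vs limit 270 → met
7. condition 'dispenses Schedule II substances' holds; HIPAA privacy notice absent → not met
8. condition 'performs sterile compounding' holds; compounding area certification 96 days ago vs limit 120 → met
9. expired items on shelf 1 ≤ 3 → met
10. days of controlled-substance discrepancy outstanding 10 > 6 → not met
Not met: 2, 3, 7, 10

2, 3, 7, 10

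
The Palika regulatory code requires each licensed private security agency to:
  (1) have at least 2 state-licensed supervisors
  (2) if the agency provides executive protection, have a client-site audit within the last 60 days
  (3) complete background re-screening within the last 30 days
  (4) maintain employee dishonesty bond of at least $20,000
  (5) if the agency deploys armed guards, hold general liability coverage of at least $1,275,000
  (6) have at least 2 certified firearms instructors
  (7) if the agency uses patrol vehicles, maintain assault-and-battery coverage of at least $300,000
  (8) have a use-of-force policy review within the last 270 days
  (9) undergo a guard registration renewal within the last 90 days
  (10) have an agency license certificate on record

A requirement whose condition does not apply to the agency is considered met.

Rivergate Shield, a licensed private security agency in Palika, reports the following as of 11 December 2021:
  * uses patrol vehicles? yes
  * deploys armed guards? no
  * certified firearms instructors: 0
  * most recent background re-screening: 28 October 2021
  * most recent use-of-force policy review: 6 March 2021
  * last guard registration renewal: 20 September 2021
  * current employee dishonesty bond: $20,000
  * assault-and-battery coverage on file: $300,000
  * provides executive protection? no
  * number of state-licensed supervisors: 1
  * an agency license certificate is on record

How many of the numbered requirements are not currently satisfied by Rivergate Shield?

4

1. state-licensed supervisors 1 < 2 → not met
2. condition 'provides executive protection' does not hold → requirement n/a → met
3. background re-screening 44 days ago vs limit 30 → not met
4. employee dishonesty bond $20,000 ≥ $20,000 → met
5. condition 'deploys armed guards' does not hold → requirement n/a → met
6. certified firearms instructors 0 < 2 → not met
7. condition 'uses patrol vehicles' holds; assault-and-battery coverage $300,000 ≥ $300,000 → met
8. use-of-force policy review 280 days ago vs limit 270 → not met
9. guard registration renewal 82 days ago vs limit 90 → met
10. agency license certificate present → met
Not met: 4 of 10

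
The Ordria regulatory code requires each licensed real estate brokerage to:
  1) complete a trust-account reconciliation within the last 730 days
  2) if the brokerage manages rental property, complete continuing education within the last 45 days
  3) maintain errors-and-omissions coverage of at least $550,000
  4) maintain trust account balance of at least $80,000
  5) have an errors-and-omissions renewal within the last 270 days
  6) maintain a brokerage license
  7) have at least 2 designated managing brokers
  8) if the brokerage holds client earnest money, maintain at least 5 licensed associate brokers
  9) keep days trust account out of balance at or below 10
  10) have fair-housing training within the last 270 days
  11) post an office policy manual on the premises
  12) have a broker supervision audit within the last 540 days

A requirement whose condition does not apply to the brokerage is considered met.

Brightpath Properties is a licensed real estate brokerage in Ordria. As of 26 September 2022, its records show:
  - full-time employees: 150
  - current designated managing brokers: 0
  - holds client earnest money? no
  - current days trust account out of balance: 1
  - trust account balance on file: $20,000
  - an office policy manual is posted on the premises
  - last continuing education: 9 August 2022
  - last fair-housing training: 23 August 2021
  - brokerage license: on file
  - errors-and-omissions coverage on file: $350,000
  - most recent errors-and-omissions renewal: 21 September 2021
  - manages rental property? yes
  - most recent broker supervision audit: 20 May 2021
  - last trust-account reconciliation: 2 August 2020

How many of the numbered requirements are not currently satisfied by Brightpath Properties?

1. trust-account reconciliation 785 days ago vs limit 730 → not met
2. condition 'manages rental property' holds; continuing education 48 days ago vs limit 45 → not met
3. errors-and-omissions coverage $350,000 < $550,000 → not met
4. trust account balance $20,000 < $80,000 → not met
5. errors-and-omissions renewal 370 days ago vs limit 270 → not met
6. brokerage license present → met
7. designated managing brokers 0 < 2 → not met
8. condition 'holds client earnest money' does not hold → requirement n/a → met
9. days trust account out of balance 1 ≤ 10 → met
10. fair-housing training 399 days ago vs limit 270 → not met
11. office policy manual present → met
12. broker supervision audit 494 days ago vs limit 540 → met
Not met: 7 of 12

7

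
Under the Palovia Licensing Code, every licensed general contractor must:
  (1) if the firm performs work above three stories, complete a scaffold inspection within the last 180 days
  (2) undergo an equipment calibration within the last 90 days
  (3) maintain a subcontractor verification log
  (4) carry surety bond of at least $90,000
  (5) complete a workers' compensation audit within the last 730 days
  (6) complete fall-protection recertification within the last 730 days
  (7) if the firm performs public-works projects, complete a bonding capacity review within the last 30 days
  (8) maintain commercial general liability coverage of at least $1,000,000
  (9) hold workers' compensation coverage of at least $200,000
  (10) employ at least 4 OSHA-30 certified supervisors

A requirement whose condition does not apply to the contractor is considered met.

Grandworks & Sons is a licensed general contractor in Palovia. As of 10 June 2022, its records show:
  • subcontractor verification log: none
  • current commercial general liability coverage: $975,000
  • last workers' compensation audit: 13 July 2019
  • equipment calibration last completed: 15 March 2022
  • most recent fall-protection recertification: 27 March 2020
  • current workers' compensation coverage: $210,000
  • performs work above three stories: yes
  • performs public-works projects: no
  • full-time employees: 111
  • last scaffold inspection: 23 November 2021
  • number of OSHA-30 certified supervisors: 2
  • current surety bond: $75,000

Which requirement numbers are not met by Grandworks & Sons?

1. condition 'performs work above three stories' holds; scaffold inspection 199 days ago vs limit 180 → not met
2. equipment calibration 87 days ago vs limit 90 → met
3. subcontractor verification log absent → not met
4. surety bond $75,000 < $90,000 → not met
5. workers' compensation audit 1063 days ago vs limit 730 → not met
6. fall-protection recertification 805 days ago vs limit 730 → not met
7. condition 'performs public-works projects' does not hold → requirement n/a → met
8. commercial general liability coverage $975,000 < $1,000,000 → not met
9. workers' compensation coverage $210,000 ≥ $200,000 → met
10. OSHA-30 certified supervisors 2 < 4 → not met
Not met: 1, 3, 4, 5, 6, 8, 10

1, 3, 4, 5, 6, 8, 10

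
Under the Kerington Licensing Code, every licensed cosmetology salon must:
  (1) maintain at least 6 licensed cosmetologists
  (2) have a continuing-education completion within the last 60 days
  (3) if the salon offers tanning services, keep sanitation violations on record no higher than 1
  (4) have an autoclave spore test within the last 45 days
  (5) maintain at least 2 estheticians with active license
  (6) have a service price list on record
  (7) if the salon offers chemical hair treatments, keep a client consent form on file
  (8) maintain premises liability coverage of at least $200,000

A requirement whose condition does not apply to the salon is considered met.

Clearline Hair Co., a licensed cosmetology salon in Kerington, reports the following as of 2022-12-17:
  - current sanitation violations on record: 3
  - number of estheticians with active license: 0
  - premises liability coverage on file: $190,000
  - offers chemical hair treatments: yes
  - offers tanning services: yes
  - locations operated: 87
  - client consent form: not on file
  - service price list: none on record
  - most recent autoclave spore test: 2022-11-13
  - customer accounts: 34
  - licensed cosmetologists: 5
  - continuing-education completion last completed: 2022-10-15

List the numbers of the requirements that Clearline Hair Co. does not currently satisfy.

1, 2, 3, 5, 6, 7, 8

1. licensed cosmetologists 5 < 6 → not met
2. continuing-education completion 63 days ago vs limit 60 → not met
3. condition 'offers tanning services' holds; sanitation violations on record 3 > 1 → not met
4. autoclave spore test 34 days ago vs limit 45 → met
5. estheticians with active license 0 < 2 → not met
6. service price list absent → not met
7. condition 'offers chemical hair treatments' holds; client consent form absent → not met
8. premises liability coverage $190,000 < $200,000 → not met
Not met: 1, 2, 3, 5, 6, 7, 8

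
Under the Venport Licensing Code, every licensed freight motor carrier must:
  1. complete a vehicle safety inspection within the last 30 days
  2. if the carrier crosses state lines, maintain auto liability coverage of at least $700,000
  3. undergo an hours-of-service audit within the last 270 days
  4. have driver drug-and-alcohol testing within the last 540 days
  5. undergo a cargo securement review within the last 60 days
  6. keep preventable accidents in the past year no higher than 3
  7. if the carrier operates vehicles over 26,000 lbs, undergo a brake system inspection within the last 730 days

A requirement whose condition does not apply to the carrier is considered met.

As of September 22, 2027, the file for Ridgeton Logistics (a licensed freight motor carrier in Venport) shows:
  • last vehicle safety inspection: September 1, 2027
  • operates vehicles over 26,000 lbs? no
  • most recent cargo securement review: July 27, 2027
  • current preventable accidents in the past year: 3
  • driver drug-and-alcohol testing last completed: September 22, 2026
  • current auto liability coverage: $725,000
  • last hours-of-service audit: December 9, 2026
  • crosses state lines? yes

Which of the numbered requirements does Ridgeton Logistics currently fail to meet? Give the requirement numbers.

1. vehicle safety inspection 21 days ago vs limit 30 → met
2. condition 'crosses state lines' holds; auto liability coverage $725,000 ≥ $700,000 → met
3. hours-of-service audit 287 days ago vs limit 270 → not met
4. driver drug-and-alcohol testing 365 days ago vs limit 540 → met
5. cargo securement review 57 days ago vs limit 60 → met
6. preventable accidents in the past year 3 ≤ 3 → met
7. condition 'operates vehicles over 26,000 lbs' does not hold → requirement n/a → met
Not met: 3

3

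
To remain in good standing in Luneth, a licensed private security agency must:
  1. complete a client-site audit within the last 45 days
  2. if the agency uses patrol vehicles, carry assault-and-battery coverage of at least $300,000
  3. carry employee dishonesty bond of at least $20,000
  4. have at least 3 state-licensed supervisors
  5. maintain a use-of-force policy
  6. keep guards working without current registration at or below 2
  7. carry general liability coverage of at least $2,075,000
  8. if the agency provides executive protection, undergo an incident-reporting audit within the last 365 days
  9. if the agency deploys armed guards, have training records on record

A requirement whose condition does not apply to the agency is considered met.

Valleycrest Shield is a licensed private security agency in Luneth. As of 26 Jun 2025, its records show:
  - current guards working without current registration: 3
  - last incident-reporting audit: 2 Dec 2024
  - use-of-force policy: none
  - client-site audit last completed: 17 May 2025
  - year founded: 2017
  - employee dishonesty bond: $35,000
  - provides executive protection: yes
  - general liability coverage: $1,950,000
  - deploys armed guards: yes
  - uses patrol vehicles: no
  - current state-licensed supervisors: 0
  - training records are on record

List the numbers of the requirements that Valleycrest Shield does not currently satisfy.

4, 5, 6, 7

1. client-site audit 40 days ago vs limit 45 → met
2. condition 'uses patrol vehicles' does not hold → requirement n/a → met
3. employee dishonesty bond $35,000 ≥ $20,000 → met
4. state-licensed supervisors 0 < 3 → not met
5. use-of-force policy absent → not met
6. guards working without current registration 3 > 2 → not met
7. general liability coverage $1,950,000 < $2,075,000 → not met
8. condition 'provides executive protection' holds; incident-reporting audit 206 days ago vs limit 365 → met
9. condition 'deploys armed guards' holds; training records present → met
Not met: 4, 5, 6, 7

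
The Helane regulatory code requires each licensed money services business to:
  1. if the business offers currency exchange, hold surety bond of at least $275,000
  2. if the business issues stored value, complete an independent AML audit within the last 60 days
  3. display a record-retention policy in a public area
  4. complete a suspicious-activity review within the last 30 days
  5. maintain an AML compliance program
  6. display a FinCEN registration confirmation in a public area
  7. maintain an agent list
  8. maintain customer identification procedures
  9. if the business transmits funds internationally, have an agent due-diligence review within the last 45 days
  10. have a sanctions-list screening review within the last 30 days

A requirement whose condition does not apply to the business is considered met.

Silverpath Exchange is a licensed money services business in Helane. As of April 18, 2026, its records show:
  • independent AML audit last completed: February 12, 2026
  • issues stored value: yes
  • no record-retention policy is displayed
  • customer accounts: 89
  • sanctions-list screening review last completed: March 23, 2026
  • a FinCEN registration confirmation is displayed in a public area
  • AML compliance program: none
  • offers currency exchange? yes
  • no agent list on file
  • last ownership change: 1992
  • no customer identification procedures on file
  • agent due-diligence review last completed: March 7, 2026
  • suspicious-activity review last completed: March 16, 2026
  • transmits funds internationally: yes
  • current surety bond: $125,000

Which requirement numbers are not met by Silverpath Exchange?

1, 2, 3, 4, 5, 7, 8

1. condition 'offers currency exchange' holds; surety bond $125,000 < $275,000 → not met
2. condition 'issues stored value' holds; independent AML audit 65 days ago vs limit 60 → not met
3. record-retention policy absent → not met
4. suspicious-activity review 33 days ago vs limit 30 → not met
5. AML compliance program absent → not met
6. FinCEN registration confirmation present → met
7. agent list absent → not met
8. customer identification procedures absent → not met
9. condition 'transmits funds internationally' holds; agent due-diligence review 42 days ago vs limit 45 → met
10. sanctions-list screening review 26 days ago vs limit 30 → met
Not met: 1, 2, 3, 4, 5, 7, 8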